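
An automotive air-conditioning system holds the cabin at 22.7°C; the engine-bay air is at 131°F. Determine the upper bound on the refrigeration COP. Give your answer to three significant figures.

In absolute terms T_C = 295.85 K and T_H = 328.15 K, so ΔT = 32.30 K.
For a reversible cycle, COP_Carnot = T_C/ΔT = 295.85/32.30 = 9.159.

9.16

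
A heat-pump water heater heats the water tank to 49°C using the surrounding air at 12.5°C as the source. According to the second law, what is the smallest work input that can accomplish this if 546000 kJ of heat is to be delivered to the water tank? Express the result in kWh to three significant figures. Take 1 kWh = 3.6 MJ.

In absolute terms T_C = 285.65 K and T_H = 322.15 K, so ΔT = 36.50 K.
The reversible limit is COP_HP = T_H/ΔT = 8.826, so W_min = Q_H/COP = Q_H·ΔT/T_H.
W_min = 546000 × 36.50/322.15 = 61860 kJ = 17.18 kWh.

17.2 kWh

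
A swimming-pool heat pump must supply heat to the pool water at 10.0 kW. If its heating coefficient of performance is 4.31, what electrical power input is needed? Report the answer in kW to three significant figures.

2.32 kW

Ẇ = Q̇_H/COP_HP = 10.00/4.31 = 2.320 kW.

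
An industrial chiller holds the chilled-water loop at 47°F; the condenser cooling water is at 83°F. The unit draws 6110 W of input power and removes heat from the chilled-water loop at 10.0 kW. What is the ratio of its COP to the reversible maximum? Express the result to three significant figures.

0.116

Converting, Q̇_C = 10.00 kW = 10000 W, so COP_actual = Q̇_C/Ẇ = 10000/6110 = 1.637.
In absolute terms T_C = 281.48 K and T_H = 301.48 K, so ΔT = 20.00 K.
COP_Carnot = T_C/ΔT = 281.48/20.00 = 14.07.
η_II = COP_actual/COP_Carnot = 1.637/14.07 = 0.1163.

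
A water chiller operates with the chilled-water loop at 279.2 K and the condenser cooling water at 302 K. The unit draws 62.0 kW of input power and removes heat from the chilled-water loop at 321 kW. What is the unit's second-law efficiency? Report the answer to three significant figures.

COP_actual = Q̇_C/Ẇ = 321.0/62.00 = 5.177.
The reservoir spacing is ΔT = 302 − 279.2 = 22.80 K.
COP_Carnot = T_C/ΔT = 279.20/22.80 = 12.25.
η_II = COP_actual/COP_Carnot = 5.177/12.25 = 0.4228.

0.423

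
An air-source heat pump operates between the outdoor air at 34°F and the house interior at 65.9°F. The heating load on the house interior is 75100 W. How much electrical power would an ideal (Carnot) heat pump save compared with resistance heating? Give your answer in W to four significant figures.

In absolute terms T_C = 274.26 K and T_H = 291.98 K, so ΔT = 17.72 K.
COP_Carnot = T_H/ΔT = 291.98/17.72 = 16.48.
Resistance heating needs Ẇ_res = Q̇_H = 75100 W; the reversible heat pump needs only Ẇ_hp = Q̇_H/COP = 4558 W.
Saving = 75100 − 4558 = 70540 W.

70540 W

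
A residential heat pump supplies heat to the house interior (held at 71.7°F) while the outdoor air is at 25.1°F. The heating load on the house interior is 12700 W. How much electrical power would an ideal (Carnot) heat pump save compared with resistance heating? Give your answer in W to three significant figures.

In absolute terms T_C = 269.32 K and T_H = 295.21 K, so ΔT = 25.89 K.
COP_Carnot = T_H/ΔT = 295.21/25.89 = 11.40.
Resistance heating needs Ẇ_res = Q̇_H = 12700 W; the reversible heat pump needs only Ẇ_hp = Q̇_H/COP = 1114 W.
Saving = 12700 − 1114 = 11590 W.

11600 W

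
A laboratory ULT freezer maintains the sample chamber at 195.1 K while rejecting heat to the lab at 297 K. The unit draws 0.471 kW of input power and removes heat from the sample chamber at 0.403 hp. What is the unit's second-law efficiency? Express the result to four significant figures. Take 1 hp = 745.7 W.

Converting, Q̇_C = 0.4030 hp = 0.3005 kW, so COP_actual = Q̇_C/Ẇ = 0.3005/0.4710 = 0.6380.
The reservoir spacing is ΔT = 297 − 195.1 = 101.9 K.
COP_Carnot = T_C/ΔT = 195.10/101.9 = 1.915.
η_II = COP_actual/COP_Carnot = 0.6380/1.915 = 0.3332.

0.3332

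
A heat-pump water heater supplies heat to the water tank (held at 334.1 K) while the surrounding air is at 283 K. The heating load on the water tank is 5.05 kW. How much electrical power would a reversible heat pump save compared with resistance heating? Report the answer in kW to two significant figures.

The reservoir spacing is ΔT = 334.1 − 283 = 51.10 K.
COP_Carnot = T_H/ΔT = 334.10/51.10 = 6.538.
Resistance heating needs Ẇ_res = Q̇_H = 5.050 kW; the reversible heat pump needs only Ẇ_hp = Q̇_H/COP = 0.7724 kW.
Saving = 5.050 − 0.7724 = 4.278 kW.

4.3 kW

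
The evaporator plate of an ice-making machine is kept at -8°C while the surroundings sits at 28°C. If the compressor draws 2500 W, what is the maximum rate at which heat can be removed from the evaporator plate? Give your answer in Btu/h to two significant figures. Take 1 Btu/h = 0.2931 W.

63000 Btu/h

In absolute terms T_C = 265.15 K and T_H = 301.15 K, so ΔT = 36.00 K.
COP_Carnot = T_C/ΔT = 265.15/36.00 = 7.365.
Q̇_max = COP_Carnot × Ẇ = 7.365 × 2500 W = 18410 W = 62820 Btu/h.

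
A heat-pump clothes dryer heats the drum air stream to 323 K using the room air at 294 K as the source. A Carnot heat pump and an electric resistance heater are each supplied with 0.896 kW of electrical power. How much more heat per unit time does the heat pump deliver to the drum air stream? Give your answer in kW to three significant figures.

9.08 kW

The reservoir spacing is ΔT = 323 − 294 = 29.00 K.
COP_Carnot = T_H/ΔT = 323.00/29.00 = 11.14.
The heat pump delivers Q̇_H = COP × Ẇ = 9.980 kW; the resistance heater delivers Ẇ = 0.8960 kW.
Extra = (COP − 1)·Ẇ = 9.084 kW.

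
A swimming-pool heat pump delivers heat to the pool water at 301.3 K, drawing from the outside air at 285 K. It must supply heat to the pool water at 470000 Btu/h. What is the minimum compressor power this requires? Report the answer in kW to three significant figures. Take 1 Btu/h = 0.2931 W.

7.45 kW

The reservoir spacing is ΔT = 301.3 − 285 = 16.30 K.
COP_Carnot = T_H/ΔT = 301.30/16.30 = 18.48.
Ẇ_min = Q̇/COP_Carnot = 470000/18.48 = 25430 Btu/h = 7.453 kW.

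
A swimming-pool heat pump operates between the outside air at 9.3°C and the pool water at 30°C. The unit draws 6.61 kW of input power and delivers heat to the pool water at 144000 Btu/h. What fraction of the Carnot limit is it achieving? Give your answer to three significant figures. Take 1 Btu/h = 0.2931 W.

0.436

Converting, Q̇_H = 144000 Btu/h = 42.21 kW, so COP_actual = Q̇_H/Ẇ = 42.21/6.610 = 6.385.
In absolute terms T_C = 282.45 K and T_H = 303.15 K, so ΔT = 20.70 K.
COP_Carnot = T_H/ΔT = 303.15/20.70 = 14.64.
η_II = COP_actual/COP_Carnot = 6.385/14.64 = 0.4360.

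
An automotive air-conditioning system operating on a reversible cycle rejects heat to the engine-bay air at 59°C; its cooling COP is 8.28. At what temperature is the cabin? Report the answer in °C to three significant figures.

For a Carnot refrigerator COP_R = T_C/(T_H − T_C), so T_C = COP·T_H/(1 + COP).
With T_H = 332.15 K, T_C = 8.28 × 332.15/9.280 = 296.36 K.
Converting, 296.36 K = 23.21°C.

23.2 °C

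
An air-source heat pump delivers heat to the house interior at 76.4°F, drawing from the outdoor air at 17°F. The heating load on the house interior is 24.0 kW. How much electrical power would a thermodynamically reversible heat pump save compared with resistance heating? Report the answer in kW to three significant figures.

In absolute terms T_C = 264.82 K and T_H = 297.82 K, so ΔT = 33.00 K.
COP_Carnot = T_H/ΔT = 297.82/33.00 = 9.025.
Resistance heating needs Ẇ_res = Q̇_H = 24.00 kW; the reversible heat pump needs only Ẇ_hp = Q̇_H/COP = 2.659 kW.
Saving = 24.00 − 2.659 = 21.34 kW.

21.3 kW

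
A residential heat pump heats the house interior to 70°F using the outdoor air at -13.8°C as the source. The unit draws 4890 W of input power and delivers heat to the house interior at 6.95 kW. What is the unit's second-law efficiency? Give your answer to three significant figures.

0.169

Converting, Q̇_H = 6.950 kW = 6950 W, so COP_actual = Q̇_H/Ẇ = 6950/4890 = 1.421.
In absolute terms T_C = 259.35 K and T_H = 294.26 K, so ΔT = 34.91 K.
COP_Carnot = T_H/ΔT = 294.26/34.91 = 8.429.
η_II = COP_actual/COP_Carnot = 1.421/8.429 = 0.1686.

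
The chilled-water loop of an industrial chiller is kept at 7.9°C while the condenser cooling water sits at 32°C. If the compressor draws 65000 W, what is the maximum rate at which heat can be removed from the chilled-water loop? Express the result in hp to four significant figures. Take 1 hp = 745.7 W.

In absolute terms T_C = 281.05 K and T_H = 305.15 K, so ΔT = 24.10 K.
COP_Carnot = T_C/ΔT = 281.05/24.10 = 11.66.
Q̇_max = COP_Carnot × Ẇ = 11.66 × 65000 W = 758000 W = 1017 hp.

1017 hp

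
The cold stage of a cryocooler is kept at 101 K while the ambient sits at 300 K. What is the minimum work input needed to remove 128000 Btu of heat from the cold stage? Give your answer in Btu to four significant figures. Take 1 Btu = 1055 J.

The reservoir spacing is ΔT = 300 − 101 = 199.0 K.
The reversible limit is COP_R = T_C/ΔT = 0.5075, so W_min = Q_C/COP = Q_C·ΔT/T_C.
W_min = 128000 × 199.0/101.00 = 252200 Btu.

252200 Btu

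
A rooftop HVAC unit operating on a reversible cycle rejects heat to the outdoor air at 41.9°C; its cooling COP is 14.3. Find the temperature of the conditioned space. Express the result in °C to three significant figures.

21.3 °C

For a Carnot refrigerator COP_R = T_C/(T_H − T_C), so T_C = COP·T_H/(1 + COP).
With T_H = 315.05 K, T_C = 14.3 × 315.05/15.30 = 294.46 K.
Converting, 294.46 K = 21.31°C.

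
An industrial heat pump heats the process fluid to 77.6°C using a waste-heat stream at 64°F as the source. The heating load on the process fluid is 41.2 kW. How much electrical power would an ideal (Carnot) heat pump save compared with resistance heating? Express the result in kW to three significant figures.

34.2 kW

In absolute terms T_C = 290.93 K and T_H = 350.75 K, so ΔT = 59.82 K.
COP_Carnot = T_H/ΔT = 350.75/59.82 = 5.863.
Resistance heating needs Ẇ_res = Q̇_H = 41.20 kW; the reversible heat pump needs only Ẇ_hp = Q̇_H/COP = 7.027 kW.
Saving = 41.20 − 7.027 = 34.17 kW.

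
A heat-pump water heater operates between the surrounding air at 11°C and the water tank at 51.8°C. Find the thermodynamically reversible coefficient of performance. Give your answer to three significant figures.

7.96

In absolute terms T_C = 284.15 K and T_H = 324.95 K, so ΔT = 40.80 K.
For a reversible cycle, COP_Carnot = T_H/ΔT = 324.95/40.80 = 7.964.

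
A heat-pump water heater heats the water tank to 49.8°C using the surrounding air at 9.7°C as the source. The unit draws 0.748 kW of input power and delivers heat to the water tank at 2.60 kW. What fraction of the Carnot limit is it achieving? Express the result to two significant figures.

COP_actual = Q̇_H/Ẇ = 2.600/0.7480 = 3.476.
In absolute terms T_C = 282.85 K and T_H = 322.95 K, so ΔT = 40.10 K.
COP_Carnot = T_H/ΔT = 322.95/40.10 = 8.054.
η_II = COP_actual/COP_Carnot = 3.476/8.054 = 0.4316.

0.43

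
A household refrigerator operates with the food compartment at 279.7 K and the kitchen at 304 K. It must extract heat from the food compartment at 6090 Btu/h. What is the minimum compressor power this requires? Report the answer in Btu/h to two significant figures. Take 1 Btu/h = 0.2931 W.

530 Btu/h

The reservoir spacing is ΔT = 304 − 279.7 = 24.30 K.
COP_Carnot = T_C/ΔT = 279.70/24.30 = 11.51.
Ẇ_min = Q̇/COP_Carnot = 6090/11.51 = 529.1 Btu/h.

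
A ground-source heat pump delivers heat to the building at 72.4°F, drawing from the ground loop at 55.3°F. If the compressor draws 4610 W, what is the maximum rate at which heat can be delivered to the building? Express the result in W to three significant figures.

143000 W

In absolute terms T_C = 286.09 K and T_H = 295.59 K, so ΔT = 9.500 K.
COP_Carnot = T_H/ΔT = 295.59/9.500 = 31.12.
Q̇_max = COP_Carnot × Ẇ = 31.12 × 4610 W = 143400 W.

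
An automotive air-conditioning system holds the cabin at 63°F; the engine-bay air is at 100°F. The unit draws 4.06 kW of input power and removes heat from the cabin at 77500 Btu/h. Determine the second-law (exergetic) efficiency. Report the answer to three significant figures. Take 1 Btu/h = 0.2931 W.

Converting, Q̇_C = 77500 Btu/h = 22.72 kW, so COP_actual = Q̇_C/Ẇ = 22.72/4.060 = 5.595.
In absolute terms T_C = 290.37 K and T_H = 310.93 K, so ΔT = 20.56 K.
COP_Carnot = T_C/ΔT = 290.37/20.56 = 14.13.
η_II = COP_actual/COP_Carnot = 5.595/14.13 = 0.3961.

0.396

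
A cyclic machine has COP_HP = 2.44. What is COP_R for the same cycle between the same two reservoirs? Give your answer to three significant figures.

Since Q_H = Q_C + W for any cycle, COP_R = Q_C/W = Q_H/W − 1.
COP_R = 2.44 − 1 = 1.44.

1.44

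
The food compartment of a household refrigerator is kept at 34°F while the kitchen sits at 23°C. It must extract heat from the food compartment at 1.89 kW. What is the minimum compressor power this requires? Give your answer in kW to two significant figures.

0.15 kW

In absolute terms T_C = 274.26 K and T_H = 296.15 K, so ΔT = 21.89 K.
COP_Carnot = T_C/ΔT = 274.26/21.89 = 12.53.
Ẇ_min = Q̇/COP_Carnot = 1.890/12.53 = 0.1508 kW.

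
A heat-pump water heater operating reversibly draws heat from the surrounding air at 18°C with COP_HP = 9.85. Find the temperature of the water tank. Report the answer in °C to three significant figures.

50.9 °C

COP_HP = T_H/(T_H − T_C) rearranges to T_H = COP·T_C/(COP − 1).
With T_C = 291.15 K, T_H = 9.85 × 291.15/8.850 = 324.05 K.
Converting, 324.05 K = 50.90°C.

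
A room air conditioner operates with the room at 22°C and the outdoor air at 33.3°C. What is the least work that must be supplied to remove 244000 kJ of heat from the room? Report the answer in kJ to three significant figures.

9340 kJ

In absolute terms T_C = 295.15 K and T_H = 306.45 K, so ΔT = 11.30 K.
The reversible limit is COP_R = T_C/ΔT = 26.12, so W_min = Q_C/COP = Q_C·ΔT/T_C.
W_min = 244000 × 11.30/295.15 = 9342 kJ.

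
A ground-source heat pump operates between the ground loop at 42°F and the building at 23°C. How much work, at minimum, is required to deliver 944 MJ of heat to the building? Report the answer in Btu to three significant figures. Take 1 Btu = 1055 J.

52700 Btu

In absolute terms T_C = 278.71 K and T_H = 296.15 K, so ΔT = 17.44 K.
The reversible limit is COP_HP = T_H/ΔT = 16.98, so W_min = Q_H/COP = Q_H·ΔT/T_H.
W_min = 944.0 × 17.44/296.15 = 55.61 MJ = 52710 Btu.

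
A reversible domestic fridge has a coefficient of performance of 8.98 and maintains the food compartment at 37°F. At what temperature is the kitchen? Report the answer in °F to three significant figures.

92.3 °F

COP_R = T_C/(T_H − T_C) gives T_H − T_C = T_C/COP.
With T_C = 275.93 K, T_H = 275.93 × (1 + 1/8.98) = 306.65 K.
Converting, 306.65 K = 92.31°F.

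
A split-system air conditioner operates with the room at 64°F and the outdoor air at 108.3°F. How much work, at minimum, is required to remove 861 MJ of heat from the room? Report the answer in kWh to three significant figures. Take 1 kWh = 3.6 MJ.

In absolute terms T_C = 290.93 K and T_H = 315.54 K, so ΔT = 24.61 K.
The reversible limit is COP_R = T_C/ΔT = 11.82, so W_min = Q_C/COP = Q_C·ΔT/T_C.
W_min = 861.0 × 24.61/290.93 = 72.84 MJ = 20.23 kWh.

20.2 kWh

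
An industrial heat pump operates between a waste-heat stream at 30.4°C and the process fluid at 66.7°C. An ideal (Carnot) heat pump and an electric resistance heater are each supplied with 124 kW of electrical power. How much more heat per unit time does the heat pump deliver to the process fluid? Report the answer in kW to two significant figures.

In absolute terms T_C = 303.55 K and T_H = 339.85 K, so ΔT = 36.30 K.
COP_Carnot = T_H/ΔT = 339.85/36.30 = 9.362.
The heat pump delivers Q̇_H = COP × Ẇ = 1161 kW; the resistance heater delivers Ẇ = 124.0 kW.
Extra = (COP − 1)·Ẇ = 1037 kW.

1000 kW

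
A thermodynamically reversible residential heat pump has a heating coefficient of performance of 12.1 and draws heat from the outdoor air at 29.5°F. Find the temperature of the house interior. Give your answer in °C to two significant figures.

COP_HP = T_H/(T_H − T_C) rearranges to T_H = COP·T_C/(COP − 1).
With T_C = 271.76 K, T_H = 12.1 × 271.76/11.10 = 296.24 K.
Converting, 296.24 K = 23.09°C.

23 °C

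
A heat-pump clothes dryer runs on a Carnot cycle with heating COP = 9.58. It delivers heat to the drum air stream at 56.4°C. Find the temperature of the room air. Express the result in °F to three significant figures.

71.6 °F

COP_HP = T_H/(T_H − T_C) gives T_H − T_C = T_H/COP.
With T_H = 329.55 K, T_C = 329.55 × (1 − 1/9.58) = 295.15 K.
Converting, 295.15 K = 71.60°F.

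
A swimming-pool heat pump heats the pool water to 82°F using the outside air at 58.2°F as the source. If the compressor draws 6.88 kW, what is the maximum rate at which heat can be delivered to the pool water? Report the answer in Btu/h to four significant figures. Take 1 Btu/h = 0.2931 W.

534200 Btu/h

In absolute terms T_C = 287.71 K and T_H = 300.93 K, so ΔT = 13.22 K.
COP_Carnot = T_H/ΔT = 300.93/13.22 = 22.76.
Q̇_max = COP_Carnot × Ẇ = 22.76 × 6.880 kW = 156.6 kW = 534200 Btu/h.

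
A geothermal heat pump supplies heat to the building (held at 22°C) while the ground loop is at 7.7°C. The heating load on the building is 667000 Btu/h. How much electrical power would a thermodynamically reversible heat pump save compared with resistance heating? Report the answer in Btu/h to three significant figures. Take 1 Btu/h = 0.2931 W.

635000 Btu/h

In absolute terms T_C = 280.85 K and T_H = 295.15 K, so ΔT = 14.30 K.
COP_Carnot = T_H/ΔT = 295.15/14.30 = 20.64.
Resistance heating needs Ẇ_res = Q̇_H = 667000 Btu/h; the reversible heat pump needs only Ẇ_hp = Q̇_H/COP = 32320 Btu/h.
Saving = 667000 − 32320 = 634700 Btu/h.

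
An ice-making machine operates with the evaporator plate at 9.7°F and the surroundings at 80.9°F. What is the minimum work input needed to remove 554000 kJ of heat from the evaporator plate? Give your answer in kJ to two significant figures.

In absolute terms T_C = 260.76 K and T_H = 300.32 K, so ΔT = 39.56 K.
The reversible limit is COP_R = T_C/ΔT = 6.592, so W_min = Q_C/COP = Q_C·ΔT/T_C.
W_min = 554000 × 39.56/260.76 = 84040 kJ.

84000 kJ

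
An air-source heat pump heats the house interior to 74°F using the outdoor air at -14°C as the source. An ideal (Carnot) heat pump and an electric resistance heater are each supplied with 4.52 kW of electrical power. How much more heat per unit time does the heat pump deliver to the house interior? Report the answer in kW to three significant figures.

In absolute terms T_C = 259.15 K and T_H = 296.48 K, so ΔT = 37.33 K.
COP_Carnot = T_H/ΔT = 296.48/37.33 = 7.942.
The heat pump delivers Q̇_H = COP × Ẇ = 35.90 kW; the resistance heater delivers Ẇ = 4.520 kW.
Extra = (COP − 1)·Ẇ = 31.38 kW.

31.4 kW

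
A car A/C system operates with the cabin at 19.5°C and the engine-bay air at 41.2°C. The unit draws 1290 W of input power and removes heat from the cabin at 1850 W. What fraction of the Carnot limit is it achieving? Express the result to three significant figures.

COP_actual = Q̇_C/Ẇ = 1850/1290 = 1.434.
In absolute terms T_C = 292.65 K and T_H = 314.35 K, so ΔT = 21.70 K.
COP_Carnot = T_C/ΔT = 292.65/21.70 = 13.49.
η_II = COP_actual/COP_Carnot = 1.434/13.49 = 0.1063.

0.106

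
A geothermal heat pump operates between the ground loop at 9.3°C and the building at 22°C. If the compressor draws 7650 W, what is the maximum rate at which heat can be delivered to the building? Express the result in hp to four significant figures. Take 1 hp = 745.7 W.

In absolute terms T_C = 282.45 K and T_H = 295.15 K, so ΔT = 12.70 K.
COP_Carnot = T_H/ΔT = 295.15/12.70 = 23.24.
Q̇_max = COP_Carnot × Ẇ = 23.24 × 7650 W = 177800 W = 238.4 hp.

238.4 hp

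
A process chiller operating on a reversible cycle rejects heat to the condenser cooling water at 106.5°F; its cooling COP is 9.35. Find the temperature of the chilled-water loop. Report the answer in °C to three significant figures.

For a Carnot refrigerator COP_R = T_C/(T_H − T_C), so T_C = COP·T_H/(1 + COP).
With T_H = 314.54 K, T_C = 9.35 × 314.54/10.35 = 284.15 K.
Converting, 284.15 K = 11.00°C.

11.0 °C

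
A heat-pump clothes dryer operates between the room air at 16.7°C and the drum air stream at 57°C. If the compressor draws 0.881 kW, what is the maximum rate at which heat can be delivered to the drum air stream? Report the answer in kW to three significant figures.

7.22 kW

In absolute terms T_C = 289.85 K and T_H = 330.15 K, so ΔT = 40.30 K.
COP_Carnot = T_H/ΔT = 330.15/40.30 = 8.192.
Q̇_max = COP_Carnot × Ẇ = 8.192 × 0.8810 kW = 7.217 kW.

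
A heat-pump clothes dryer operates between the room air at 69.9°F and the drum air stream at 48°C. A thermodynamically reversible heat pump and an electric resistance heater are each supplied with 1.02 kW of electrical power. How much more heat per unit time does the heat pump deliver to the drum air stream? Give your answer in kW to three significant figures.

In absolute terms T_C = 294.21 K and T_H = 321.15 K, so ΔT = 26.94 K.
COP_Carnot = T_H/ΔT = 321.15/26.94 = 11.92.
The heat pump delivers Q̇_H = COP × Ẇ = 12.16 kW; the resistance heater delivers Ẇ = 1.020 kW.
Extra = (COP − 1)·Ẇ = 11.14 kW.

11.1 kW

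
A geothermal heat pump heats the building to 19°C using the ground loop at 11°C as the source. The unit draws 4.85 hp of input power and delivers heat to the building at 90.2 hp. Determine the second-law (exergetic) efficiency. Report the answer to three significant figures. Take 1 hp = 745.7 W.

0.509

COP_actual = Q̇_H/Ẇ = 90.20/4.850 = 18.60.
In absolute terms T_C = 284.15 K and T_H = 292.15 K, so ΔT = 8.000 K.
COP_Carnot = T_H/ΔT = 292.15/8.000 = 36.52.
η_II = COP_actual/COP_Carnot = 18.60/36.52 = 0.5093.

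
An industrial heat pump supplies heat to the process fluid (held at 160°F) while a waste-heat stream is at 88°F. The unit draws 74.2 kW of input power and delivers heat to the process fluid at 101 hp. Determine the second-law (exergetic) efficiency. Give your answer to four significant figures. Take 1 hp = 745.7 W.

0.1179

Converting, Q̇_H = 101.0 hp = 75.32 kW, so COP_actual = Q̇_H/Ẇ = 75.32/74.20 = 1.015.
In absolute terms T_C = 304.26 K and T_H = 344.26 K, so ΔT = 40.00 K.
COP_Carnot = T_H/ΔT = 344.26/40.00 = 8.607.
η_II = COP_actual/COP_Carnot = 1.015/8.607 = 0.1179.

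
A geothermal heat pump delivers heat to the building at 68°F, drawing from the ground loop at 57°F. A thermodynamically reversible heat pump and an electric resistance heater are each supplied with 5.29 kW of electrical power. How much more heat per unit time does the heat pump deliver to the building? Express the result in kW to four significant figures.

In absolute terms T_C = 287.04 K and T_H = 293.15 K, so ΔT = 6.111 K.
COP_Carnot = T_H/ΔT = 293.15/6.111 = 47.97.
The heat pump delivers Q̇_H = COP × Ẇ = 253.8 kW; the resistance heater delivers Ẇ = 5.290 kW.
Extra = (COP − 1)·Ẇ = 248.5 kW.

248.5 kW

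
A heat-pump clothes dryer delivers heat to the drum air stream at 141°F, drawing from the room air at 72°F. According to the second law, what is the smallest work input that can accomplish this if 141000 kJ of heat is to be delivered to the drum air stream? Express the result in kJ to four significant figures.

In absolute terms T_C = 295.37 K and T_H = 333.71 K, so ΔT = 38.33 K.
The reversible limit is COP_HP = T_H/ΔT = 8.705, so W_min = Q_H/COP = Q_H·ΔT/T_H.
W_min = 141000 × 38.33/333.71 = 16200 kJ.

16200 kJ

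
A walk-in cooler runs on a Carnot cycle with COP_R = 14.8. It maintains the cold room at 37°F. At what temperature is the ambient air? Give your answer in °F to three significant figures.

COP_R = T_C/(T_H − T_C) gives T_H − T_C = T_C/COP.
With T_C = 275.93 K, T_H = 275.93 × (1 + 1/14.8) = 294.57 K.
Converting, 294.57 K = 70.56°F.

70.6 °F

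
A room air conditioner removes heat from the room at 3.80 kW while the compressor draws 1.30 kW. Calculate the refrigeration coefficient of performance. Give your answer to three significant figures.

The first law gives Q̇_H = Q̇_C + Ẇ, so the three rates are Q̇_C = 3.800, Q̇_H = 5.100, Ẇ = 1.300 kW.
COP_R = Q̇_C/Ẇ = 3.800/1.300 = 2.923.

2.92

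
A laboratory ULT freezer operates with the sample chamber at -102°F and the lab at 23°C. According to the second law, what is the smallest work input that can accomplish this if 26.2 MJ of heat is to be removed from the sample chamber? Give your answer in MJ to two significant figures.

In absolute terms T_C = 198.71 K and T_H = 296.15 K, so ΔT = 97.44 K.
The reversible limit is COP_R = T_C/ΔT = 2.039, so W_min = Q_C/COP = Q_C·ΔT/T_C.
W_min = 26.20 × 97.44/198.71 = 12.85 MJ.

13 MJ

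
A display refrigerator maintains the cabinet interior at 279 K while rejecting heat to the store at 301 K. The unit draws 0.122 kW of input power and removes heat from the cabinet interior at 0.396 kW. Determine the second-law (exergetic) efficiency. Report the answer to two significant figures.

0.26

COP_actual = Q̇_C/Ẇ = 0.3960/0.1220 = 3.246.
The reservoir spacing is ΔT = 301 − 279 = 22.00 K.
COP_Carnot = T_C/ΔT = 279.00/22.00 = 12.68.
η_II = COP_actual/COP_Carnot = 3.246/12.68 = 0.2559.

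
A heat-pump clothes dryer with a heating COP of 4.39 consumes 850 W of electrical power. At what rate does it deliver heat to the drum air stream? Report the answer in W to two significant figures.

3700 W

Q̇_H = COP_HP × Ẇ = 4.39 × 850.0 = 3732 W.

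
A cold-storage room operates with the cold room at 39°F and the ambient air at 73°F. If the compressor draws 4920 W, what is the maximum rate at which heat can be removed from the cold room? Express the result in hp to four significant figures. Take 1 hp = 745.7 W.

In absolute terms T_C = 277.04 K and T_H = 295.93 K, so ΔT = 18.89 K.
COP_Carnot = T_C/ΔT = 277.04/18.89 = 14.67.
Q̇_max = COP_Carnot × Ẇ = 14.67 × 4920 W = 72160 W = 96.77 hp.

96.77 hp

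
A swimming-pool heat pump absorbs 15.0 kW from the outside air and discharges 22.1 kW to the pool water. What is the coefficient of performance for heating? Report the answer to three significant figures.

The first law gives Q̇_H = Q̇_C + Ẇ, so the three rates are Q̇_C = 15.00, Q̇_H = 22.10, Ẇ = 7.100 kW.
COP_HP = Q̇_H/Ẇ = 22.10/7.100 = 3.113.

3.11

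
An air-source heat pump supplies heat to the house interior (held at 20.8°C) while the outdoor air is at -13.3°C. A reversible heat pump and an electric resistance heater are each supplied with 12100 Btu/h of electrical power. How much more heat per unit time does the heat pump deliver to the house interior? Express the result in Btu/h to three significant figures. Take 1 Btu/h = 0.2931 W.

92200 Btu/h

In absolute terms T_C = 259.85 K and T_H = 293.95 K, so ΔT = 34.10 K.
COP_Carnot = T_H/ΔT = 293.95/34.10 = 8.620.
The heat pump delivers Q̇_H = COP × Ẇ = 104300 Btu/h; the resistance heater delivers Ẇ = 12100 Btu/h.
Extra = (COP − 1)·Ẇ = 92200 Btu/h.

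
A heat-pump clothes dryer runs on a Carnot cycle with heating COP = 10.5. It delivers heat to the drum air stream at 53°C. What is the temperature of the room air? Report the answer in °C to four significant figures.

COP_HP = T_H/(T_H − T_C) gives T_H − T_C = T_H/COP.
With T_H = 326.15 K, T_C = 326.15 × (1 − 1/10.5) = 295.09 K.
Converting, 295.09 K = 21.94°C.

21.94 °C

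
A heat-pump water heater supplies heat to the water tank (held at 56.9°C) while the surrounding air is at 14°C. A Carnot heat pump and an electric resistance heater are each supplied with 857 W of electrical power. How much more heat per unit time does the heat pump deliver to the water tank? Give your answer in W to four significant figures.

5736 W

In absolute terms T_C = 287.15 K and T_H = 330.05 K, so ΔT = 42.90 K.
COP_Carnot = T_H/ΔT = 330.05/42.90 = 7.693.
The heat pump delivers Q̇_H = COP × Ẇ = 6593 W; the resistance heater delivers Ẇ = 857.0 W.
Extra = (COP − 1)·Ẇ = 5736 W.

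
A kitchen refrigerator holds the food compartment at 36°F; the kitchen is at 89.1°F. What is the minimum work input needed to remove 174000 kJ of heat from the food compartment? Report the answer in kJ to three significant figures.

18600 kJ

In absolute terms T_C = 275.37 K and T_H = 304.87 K, so ΔT = 29.50 K.
The reversible limit is COP_R = T_C/ΔT = 9.335, so W_min = Q_C/COP = Q_C·ΔT/T_C.
W_min = 174000 × 29.50/275.37 = 18640 kJ.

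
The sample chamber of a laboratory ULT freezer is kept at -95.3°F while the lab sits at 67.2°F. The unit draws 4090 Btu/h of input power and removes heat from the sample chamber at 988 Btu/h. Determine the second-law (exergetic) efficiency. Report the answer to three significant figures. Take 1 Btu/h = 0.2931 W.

COP_actual = Q̇_C/Ẇ = 988.0/4090 = 0.2416.
In absolute terms T_C = 202.43 K and T_H = 292.71 K, so ΔT = 90.28 K.
COP_Carnot = T_C/ΔT = 202.43/90.28 = 2.242.
η_II = COP_actual/COP_Carnot = 0.2416/2.242 = 0.1077.

0.108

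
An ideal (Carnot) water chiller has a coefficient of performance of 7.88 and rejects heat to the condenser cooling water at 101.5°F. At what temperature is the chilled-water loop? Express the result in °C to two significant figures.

3.5 °C

For a Carnot refrigerator COP_R = T_C/(T_H − T_C), so T_C = COP·T_H/(1 + COP).
With T_H = 311.76 K, T_C = 7.88 × 311.76/8.880 = 276.65 K.
Converting, 276.65 K = 3.50°C.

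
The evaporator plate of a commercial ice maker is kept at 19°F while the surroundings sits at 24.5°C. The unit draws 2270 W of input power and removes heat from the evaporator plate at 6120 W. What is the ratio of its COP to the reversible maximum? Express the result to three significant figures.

COP_actual = Q̇_C/Ẇ = 6120/2270 = 2.696.
In absolute terms T_C = 265.93 K and T_H = 297.65 K, so ΔT = 31.72 K.
COP_Carnot = T_C/ΔT = 265.93/31.72 = 8.383.
η_II = COP_actual/COP_Carnot = 2.696/8.383 = 0.3216.

0.322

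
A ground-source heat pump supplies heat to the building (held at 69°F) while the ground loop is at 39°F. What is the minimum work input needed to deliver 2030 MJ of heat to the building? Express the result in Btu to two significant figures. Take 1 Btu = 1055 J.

110000 Btu

In absolute terms T_C = 277.04 K and T_H = 293.71 K, so ΔT = 16.67 K.
The reversible limit is COP_HP = T_H/ΔT = 17.62, so W_min = Q_H/COP = Q_H·ΔT/T_H.
W_min = 2030 × 16.67/293.71 = 115.2 MJ = 109200 Btu.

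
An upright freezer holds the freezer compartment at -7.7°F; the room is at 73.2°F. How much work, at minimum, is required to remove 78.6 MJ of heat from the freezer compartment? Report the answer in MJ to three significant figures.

14.1 MJ

In absolute terms T_C = 251.09 K and T_H = 296.04 K, so ΔT = 44.94 K.
The reversible limit is COP_R = T_C/ΔT = 5.587, so W_min = Q_C/COP = Q_C·ΔT/T_C.
W_min = 78.60 × 44.94/251.09 = 14.07 MJ.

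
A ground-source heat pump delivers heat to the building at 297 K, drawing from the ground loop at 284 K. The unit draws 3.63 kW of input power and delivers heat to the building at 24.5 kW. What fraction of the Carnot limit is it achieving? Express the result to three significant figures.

COP_actual = Q̇_H/Ẇ = 24.50/3.630 = 6.749.
The reservoir spacing is ΔT = 297 − 284 = 13.00 K.
COP_Carnot = T_H/ΔT = 297.00/13.00 = 22.85.
η_II = COP_actual/COP_Carnot = 6.749/22.85 = 0.2954.

0.295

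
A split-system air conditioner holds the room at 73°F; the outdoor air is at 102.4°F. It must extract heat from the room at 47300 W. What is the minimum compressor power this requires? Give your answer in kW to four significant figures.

2.611 kW

In absolute terms T_C = 295.93 K and T_H = 312.26 K, so ΔT = 16.33 K.
COP_Carnot = T_C/ΔT = 295.93/16.33 = 18.12.
Ẇ_min = Q̇/COP_Carnot = 47300/18.12 = 2611 W = 2.611 kW.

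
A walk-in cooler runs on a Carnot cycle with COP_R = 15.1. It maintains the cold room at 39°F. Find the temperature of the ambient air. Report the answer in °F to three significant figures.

COP_R = T_C/(T_H − T_C) gives T_H − T_C = T_C/COP.
With T_C = 277.04 K, T_H = 277.04 × (1 + 1/15.1) = 295.39 K.
Converting, 295.39 K = 72.02°F.

72.0 °F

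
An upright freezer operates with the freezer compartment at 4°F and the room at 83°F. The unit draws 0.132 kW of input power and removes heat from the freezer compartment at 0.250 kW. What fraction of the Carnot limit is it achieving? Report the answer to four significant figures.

0.3227

COP_actual = Q̇_C/Ẇ = 0.2500/0.1320 = 1.894.
In absolute terms T_C = 257.59 K and T_H = 301.48 K, so ΔT = 43.89 K.
COP_Carnot = T_C/ΔT = 257.59/43.89 = 5.869.
η_II = COP_actual/COP_Carnot = 1.894/5.869 = 0.3227.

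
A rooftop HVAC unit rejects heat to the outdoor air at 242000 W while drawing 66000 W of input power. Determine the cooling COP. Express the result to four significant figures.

2.667

The first law gives Q̇_H = Q̇_C + Ẇ, so the three rates are Q̇_C = 176000, Q̇_H = 242000, Ẇ = 66000 W.
COP_R = Q̇_C/Ẇ = 176000/66000 = 2.667.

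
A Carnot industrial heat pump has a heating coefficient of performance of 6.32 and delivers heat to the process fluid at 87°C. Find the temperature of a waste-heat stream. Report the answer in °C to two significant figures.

COP_HP = T_H/(T_H − T_C) gives T_H − T_C = T_H/COP.
With T_H = 360.15 K, T_C = 360.15 × (1 − 1/6.32) = 303.16 K.
Converting, 303.16 K = 30.01°C.

30 °C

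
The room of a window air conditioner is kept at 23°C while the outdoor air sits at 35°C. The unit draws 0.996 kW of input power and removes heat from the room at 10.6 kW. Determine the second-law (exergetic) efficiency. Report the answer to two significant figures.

0.43

COP_actual = Q̇_C/Ẇ = 10.60/0.9960 = 10.64.
In absolute terms T_C = 296.15 K and T_H = 308.15 K, so ΔT = 12.00 K.
COP_Carnot = T_C/ΔT = 296.15/12.00 = 24.68.
η_II = COP_actual/COP_Carnot = 10.64/24.68 = 0.4312.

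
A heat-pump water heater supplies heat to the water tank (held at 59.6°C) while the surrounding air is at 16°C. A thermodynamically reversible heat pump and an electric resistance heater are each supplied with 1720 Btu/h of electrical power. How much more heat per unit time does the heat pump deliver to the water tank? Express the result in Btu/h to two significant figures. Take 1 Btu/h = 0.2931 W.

In absolute terms T_C = 289.15 K and T_H = 332.75 K, so ΔT = 43.60 K.
COP_Carnot = T_H/ΔT = 332.75/43.60 = 7.632.
The heat pump delivers Q̇_H = COP × Ẇ = 13130 Btu/h; the resistance heater delivers Ẇ = 1720 Btu/h.
Extra = (COP − 1)·Ẇ = 11410 Btu/h.

11000 Btu/h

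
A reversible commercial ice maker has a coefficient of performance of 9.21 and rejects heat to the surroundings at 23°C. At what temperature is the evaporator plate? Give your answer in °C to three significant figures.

For a Carnot refrigerator COP_R = T_C/(T_H − T_C), so T_C = COP·T_H/(1 + COP).
With T_H = 296.15 K, T_C = 9.21 × 296.15/10.21 = 267.14 K.
Converting, 267.14 K = -6.01°C.

-6.01 °C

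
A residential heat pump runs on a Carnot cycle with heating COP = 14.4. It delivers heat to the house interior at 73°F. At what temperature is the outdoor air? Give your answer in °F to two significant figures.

COP_HP = T_H/(T_H − T_C) gives T_H − T_C = T_H/COP.
With T_H = 295.93 K, T_C = 295.93 × (1 − 1/14.4) = 275.38 K.
Converting, 275.38 K = 36.01°F.

36 °F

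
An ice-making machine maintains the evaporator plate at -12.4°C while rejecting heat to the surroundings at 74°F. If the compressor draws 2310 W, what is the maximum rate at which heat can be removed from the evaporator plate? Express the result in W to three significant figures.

In absolute terms T_C = 260.75 K and T_H = 296.48 K, so ΔT = 35.73 K.
COP_Carnot = T_C/ΔT = 260.75/35.73 = 7.297.
Q̇_max = COP_Carnot × Ẇ = 7.297 × 2310 W = 16860 W.

16900 W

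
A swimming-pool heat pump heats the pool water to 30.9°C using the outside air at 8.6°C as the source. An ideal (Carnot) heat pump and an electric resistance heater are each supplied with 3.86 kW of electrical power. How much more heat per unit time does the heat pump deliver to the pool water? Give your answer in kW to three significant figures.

In absolute terms T_C = 281.75 K and T_H = 304.05 K, so ΔT = 22.30 K.
COP_Carnot = T_H/ΔT = 304.05/22.30 = 13.63.
The heat pump delivers Q̇_H = COP × Ẇ = 52.63 kW; the resistance heater delivers Ẇ = 3.860 kW.
Extra = (COP − 1)·Ẇ = 48.77 kW.

48.8 kW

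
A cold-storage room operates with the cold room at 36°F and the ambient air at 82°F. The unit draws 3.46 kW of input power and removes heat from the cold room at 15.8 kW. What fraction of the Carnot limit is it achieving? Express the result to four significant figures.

COP_actual = Q̇_C/Ẇ = 15.80/3.460 = 4.566.
In absolute terms T_C = 275.37 K and T_H = 300.93 K, so ΔT = 25.56 K.
COP_Carnot = T_C/ΔT = 275.37/25.56 = 10.78.
η_II = COP_actual/COP_Carnot = 4.566/10.78 = 0.4238.

0.4238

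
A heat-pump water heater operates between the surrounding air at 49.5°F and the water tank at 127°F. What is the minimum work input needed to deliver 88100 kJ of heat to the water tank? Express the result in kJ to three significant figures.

In absolute terms T_C = 282.87 K and T_H = 325.93 K, so ΔT = 43.06 K.
The reversible limit is COP_HP = T_H/ΔT = 7.570, so W_min = Q_H/COP = Q_H·ΔT/T_H.
W_min = 88100 × 43.06/325.93 = 11640 kJ.

11600 kJ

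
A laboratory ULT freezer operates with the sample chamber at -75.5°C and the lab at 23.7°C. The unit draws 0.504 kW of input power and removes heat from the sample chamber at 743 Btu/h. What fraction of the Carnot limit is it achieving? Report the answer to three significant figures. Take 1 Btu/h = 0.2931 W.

0.217

Converting, Q̇_C = 743.0 Btu/h = 0.2178 kW, so COP_actual = Q̇_C/Ẇ = 0.2178/0.5040 = 0.4321.
In absolute terms T_C = 197.65 K and T_H = 296.85 K, so ΔT = 99.20 K.
COP_Carnot = T_C/ΔT = 197.65/99.20 = 1.992.
η_II = COP_actual/COP_Carnot = 0.4321/1.992 = 0.2169.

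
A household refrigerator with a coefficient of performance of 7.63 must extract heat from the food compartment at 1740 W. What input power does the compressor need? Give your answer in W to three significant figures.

228 W

Ẇ = Q̇_C/COP = 1740/7.63 = 228.0 W.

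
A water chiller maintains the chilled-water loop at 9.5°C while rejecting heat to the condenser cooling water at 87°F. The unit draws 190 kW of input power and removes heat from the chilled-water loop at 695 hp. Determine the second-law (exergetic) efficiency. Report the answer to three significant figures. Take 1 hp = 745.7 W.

Converting, Q̇_C = 695.0 hp = 518.3 kW, so COP_actual = Q̇_C/Ẇ = 518.3/190.0 = 2.728.
In absolute terms T_C = 282.65 K and T_H = 303.71 K, so ΔT = 21.06 K.
COP_Carnot = T_C/ΔT = 282.65/21.06 = 13.42.
η_II = COP_actual/COP_Carnot = 2.728/13.42 = 0.2032.

0.203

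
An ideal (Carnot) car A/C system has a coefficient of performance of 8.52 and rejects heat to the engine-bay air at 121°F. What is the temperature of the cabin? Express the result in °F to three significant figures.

For a Carnot refrigerator COP_R = T_C/(T_H − T_C), so T_C = COP·T_H/(1 + COP).
With T_H = 322.59 K, T_C = 8.52 × 322.59/9.520 = 288.71 K.
Converting, 288.71 K = 60.01°F.

60.0 °F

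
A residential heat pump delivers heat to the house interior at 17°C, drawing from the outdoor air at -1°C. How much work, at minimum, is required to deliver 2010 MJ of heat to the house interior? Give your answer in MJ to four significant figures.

In absolute terms T_C = 272.15 K and T_H = 290.15 K, so ΔT = 18.00 K.
The reversible limit is COP_HP = T_H/ΔT = 16.12, so W_min = Q_H/COP = Q_H·ΔT/T_H.
W_min = 2010 × 18.00/290.15 = 124.7 MJ.

124.7 MJ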